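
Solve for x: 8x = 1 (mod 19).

Step 1: We need x such that 8 * x = 1 (mod 19).
Step 2: Using the extended Euclidean algorithm or trial:
  8 * 12 = 96 = 5 * 19 + 1.
Step 3: Since 96 mod 19 = 1, the inverse is x = 12.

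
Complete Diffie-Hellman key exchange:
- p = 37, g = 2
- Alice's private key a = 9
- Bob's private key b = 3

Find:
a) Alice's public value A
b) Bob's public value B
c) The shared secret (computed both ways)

Step 1: A = g^a mod p = 2^9 mod 37 = 31.
Step 2: B = g^b mod p = 2^3 mod 37 = 8.
Step 3: Alice computes s = B^a mod p = 8^9 mod 37 = 6.
Step 4: Bob computes s = A^b mod p = 31^3 mod 37 = 6.
Both sides agree: shared secret = 6.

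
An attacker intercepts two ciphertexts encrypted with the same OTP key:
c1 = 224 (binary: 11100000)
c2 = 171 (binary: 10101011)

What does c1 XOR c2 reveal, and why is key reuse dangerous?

Step 1: c1 XOR c2 = (m1 XOR k) XOR (m2 XOR k).
Step 2: By XOR associativity/commutativity: = m1 XOR m2 XOR k XOR k = m1 XOR m2.
Step 3: 11100000 XOR 10101011 = 01001011 = 75.
Step 4: The key cancels out! An attacker learns m1 XOR m2 = 75, revealing the relationship between plaintexts.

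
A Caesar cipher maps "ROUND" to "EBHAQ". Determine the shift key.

Step 1: Compare first letters: R (position 17) -> E (position 4).
Step 2: Shift = (4 - 17) mod 26 = 13.
The shift value is 13.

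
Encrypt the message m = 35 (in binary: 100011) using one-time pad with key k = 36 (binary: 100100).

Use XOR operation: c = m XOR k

Step 1: Write out the XOR operation bit by bit:
  Message: 100011
  Key:     100100
  XOR:     000111
Step 2: Convert to decimal: 000111 = 7.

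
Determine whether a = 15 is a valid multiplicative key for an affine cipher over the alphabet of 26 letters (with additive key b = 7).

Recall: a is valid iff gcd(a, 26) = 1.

Step 1: Compute gcd(15, 26).
Step 2: gcd(15, 26) = 1.
Since gcd = 1, 15 is coprime with 26, so it is a valid key.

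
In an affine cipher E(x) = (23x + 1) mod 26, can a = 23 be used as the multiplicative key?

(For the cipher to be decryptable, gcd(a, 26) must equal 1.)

Step 1: Compute gcd(23, 26).
Step 2: gcd(23, 26) = 1.
Since gcd = 1, 23 is coprime with 26, so it is a valid key.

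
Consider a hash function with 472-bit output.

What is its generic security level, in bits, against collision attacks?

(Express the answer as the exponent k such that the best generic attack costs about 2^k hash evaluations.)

Step 1: The hash has a 472-bit output.
Step 2: Collision resistance means it should be infeasible to find any x != y with h(x) = h(y).
By the birthday bound, a generic collision search succeeds after about sqrt(2^472) = 2^(472/2) = 2^236 evaluations.
Step 3: Security level = 236 bits.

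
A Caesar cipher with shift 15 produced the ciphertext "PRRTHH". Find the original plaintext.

Step 1: Reverse the shift by subtracting 15 from each letter position.
  P (position 15) -> position (15-15) mod 26 = 0 -> A
  R (position 17) -> position (17-15) mod 26 = 2 -> C
  R (position 17) -> position (17-15) mod 26 = 2 -> C
  T (position 19) -> position (19-15) mod 26 = 4 -> E
  H (position 7) -> position (7-15) mod 26 = 18 -> S
  H (position 7) -> position (7-15) mod 26 = 18 -> S
Decrypted message: ACCESS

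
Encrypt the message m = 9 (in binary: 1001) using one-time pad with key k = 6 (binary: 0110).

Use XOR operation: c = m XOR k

Step 1: Write out the XOR operation bit by bit:
  Message: 1001
  Key:     0110
  XOR:     1111
Step 2: Convert to decimal: 1111 = 15.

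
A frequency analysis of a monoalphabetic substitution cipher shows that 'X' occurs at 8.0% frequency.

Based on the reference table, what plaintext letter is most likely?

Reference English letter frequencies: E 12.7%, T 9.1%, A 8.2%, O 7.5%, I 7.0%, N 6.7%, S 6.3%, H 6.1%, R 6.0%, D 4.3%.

Step 1: The observed frequency is 8.0%.
Step 2: Compare with English frequencies:
  E: 12.7% (difference: 4.7%)
  T: 9.1% (difference: 1.1%)
  A: 8.2% (difference: 0.2%) <-- closest
  O: 7.5% (difference: 0.5%)
  I: 7.0% (difference: 1.0%)
  N: 6.7% (difference: 1.3%)
  S: 6.3% (difference: 1.7%)
  H: 6.1% (difference: 1.9%)
  R: 6.0% (difference: 2.0%)
  D: 4.3% (difference: 3.7%)
Step 3: 'X' most likely represents 'A' (frequency 8.2%).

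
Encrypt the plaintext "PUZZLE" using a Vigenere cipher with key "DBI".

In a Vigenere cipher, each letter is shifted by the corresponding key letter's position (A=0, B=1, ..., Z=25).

Step 1: Repeat key to match plaintext length:
  Plaintext: PUZZLE
  Key:       DBIDBI
Step 2: Encrypt each letter:
  P(15) + D(3) = (15+3) mod 26 = 18 = S
  U(20) + B(1) = (20+1) mod 26 = 21 = V
  Z(25) + I(8) = (25+8) mod 26 = 7 = H
  Z(25) + D(3) = (25+3) mod 26 = 2 = C
  L(11) + B(1) = (11+1) mod 26 = 12 = M
  E(4) + I(8) = (4+8) mod 26 = 12 = M
Ciphertext: SVHCMM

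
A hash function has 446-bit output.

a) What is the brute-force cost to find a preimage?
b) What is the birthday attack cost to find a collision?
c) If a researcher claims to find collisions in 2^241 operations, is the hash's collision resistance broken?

Step 1: Preimage resistance requires brute-force of 2^446 operations.
Step 2: Collision resistance (birthday bound) = 2^(446/2) = 2^223.
Step 3: The claimed attack costs 2^241 operations.
Step 4: Since 2^241 >= 2^223, the claimed attack is no faster than the generic birthday attack, so this does not break collision resistance.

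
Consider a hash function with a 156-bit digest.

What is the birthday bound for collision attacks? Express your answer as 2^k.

Step 1: The birthday paradox gives collision probability ~50% after sqrt(2^n) = 2^(n/2) hashes.
Step 2: For 156-bit output: 2^(156/2) = 2^78.
Step 3: Approximately 2^78 hash computations needed.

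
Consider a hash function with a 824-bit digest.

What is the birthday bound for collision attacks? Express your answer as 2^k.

Step 1: The birthday paradox gives collision probability ~50% after sqrt(2^n) = 2^(n/2) hashes.
Step 2: For 824-bit output: 2^(824/2) = 2^412.
Step 3: Approximately 2^412 hash computations needed.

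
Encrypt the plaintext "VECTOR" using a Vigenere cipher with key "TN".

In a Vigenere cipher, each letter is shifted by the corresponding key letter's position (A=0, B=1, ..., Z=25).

Step 1: Repeat key to match plaintext length:
  Plaintext: VECTOR
  Key:       TNTNTN
Step 2: Encrypt each letter:
  V(21) + T(19) = (21+19) mod 26 = 14 = O
  E(4) + N(13) = (4+13) mod 26 = 17 = R
  C(2) + T(19) = (2+19) mod 26 = 21 = V
  T(19) + N(13) = (19+13) mod 26 = 6 = G
  O(14) + T(19) = (14+19) mod 26 = 7 = H
  R(17) + N(13) = (17+13) mod 26 = 4 = E
Ciphertext: ORVGHE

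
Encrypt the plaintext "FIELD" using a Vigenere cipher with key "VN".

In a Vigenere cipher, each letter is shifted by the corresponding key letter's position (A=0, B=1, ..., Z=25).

Step 1: Repeat key to match plaintext length:
  Plaintext: FIELD
  Key:       VNVNV
Step 2: Encrypt each letter:
  F(5) + V(21) = (5+21) mod 26 = 0 = A
  I(8) + N(13) = (8+13) mod 26 = 21 = V
  E(4) + V(21) = (4+21) mod 26 = 25 = Z
  L(11) + N(13) = (11+13) mod 26 = 24 = Y
  D(3) + V(21) = (3+21) mod 26 = 24 = Y
Ciphertext: AVZYY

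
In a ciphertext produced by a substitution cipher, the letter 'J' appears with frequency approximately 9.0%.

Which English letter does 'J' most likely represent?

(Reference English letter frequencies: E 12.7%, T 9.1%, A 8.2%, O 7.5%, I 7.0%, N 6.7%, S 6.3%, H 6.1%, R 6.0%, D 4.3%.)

Step 1: The observed frequency is 9.0%.
Step 2: Compare with English frequencies:
  E: 12.7% (difference: 3.7%)
  T: 9.1% (difference: 0.1%) <-- closest
  A: 8.2% (difference: 0.8%)
  O: 7.5% (difference: 1.5%)
  I: 7.0% (difference: 2.0%)
  N: 6.7% (difference: 2.3%)
  S: 6.3% (difference: 2.7%)
  H: 6.1% (difference: 2.9%)
  R: 6.0% (difference: 3.0%)
  D: 4.3% (difference: 4.7%)
Step 3: 'J' most likely represents 'T' (frequency 9.1%).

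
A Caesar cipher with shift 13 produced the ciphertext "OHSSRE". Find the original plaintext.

Step 1: Reverse the shift by subtracting 13 from each letter position.
  O (position 14) -> position (14-13) mod 26 = 1 -> B
  H (position 7) -> position (7-13) mod 26 = 20 -> U
  S (position 18) -> position (18-13) mod 26 = 5 -> F
  S (position 18) -> position (18-13) mod 26 = 5 -> F
  R (position 17) -> position (17-13) mod 26 = 4 -> E
  E (position 4) -> position (4-13) mod 26 = 17 -> R
Decrypted message: BUFFER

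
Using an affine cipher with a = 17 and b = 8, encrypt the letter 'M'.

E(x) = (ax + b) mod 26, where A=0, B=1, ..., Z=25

Step 1: Convert 'M' to number: x = 12.
Step 2: E(12) = (17 * 12 + 8) mod 26 = 212 mod 26 = 4.
Step 3: Convert 4 back to letter: E.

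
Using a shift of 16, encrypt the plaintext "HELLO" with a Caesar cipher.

Step 1: For each letter, shift forward by 16 positions (mod 26).
  H (position 7) -> position (7+16) mod 26 = 23 -> X
  E (position 4) -> position (4+16) mod 26 = 20 -> U
  L (position 11) -> position (11+16) mod 26 = 1 -> B
  L (position 11) -> position (11+16) mod 26 = 1 -> B
  O (position 14) -> position (14+16) mod 26 = 4 -> E
Result: XUBBE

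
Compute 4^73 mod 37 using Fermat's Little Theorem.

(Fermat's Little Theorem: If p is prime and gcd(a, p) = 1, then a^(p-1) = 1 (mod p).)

Step 1: Since 37 is prime, by Fermat's Little Theorem: 4^36 = 1 (mod 37).
Step 2: Reduce exponent: 73 mod 36 = 1.
Step 3: So 4^73 = 4^1 (mod 37).
Step 4: 4^1 mod 37 = 4.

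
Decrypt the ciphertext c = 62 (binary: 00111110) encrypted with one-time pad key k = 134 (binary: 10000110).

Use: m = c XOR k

Step 1: XOR ciphertext with key:
  Ciphertext: 00111110
  Key:        10000110
  XOR:        10111000
Step 2: Plaintext = 10111000 = 184 in decimal.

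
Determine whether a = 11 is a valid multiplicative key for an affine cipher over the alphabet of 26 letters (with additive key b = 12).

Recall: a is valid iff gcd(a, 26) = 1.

Step 1: Compute gcd(11, 26).
Step 2: gcd(11, 26) = 1.
Since gcd = 1, 11 is coprime with 26, so it is a valid key.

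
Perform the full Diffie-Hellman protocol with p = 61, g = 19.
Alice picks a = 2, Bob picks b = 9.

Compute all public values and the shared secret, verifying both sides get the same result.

Step 1: A = g^a mod p = 19^2 mod 61 = 56.
Step 2: B = g^b mod p = 19^9 mod 61 = 41.
Step 3: Alice computes s = B^a mod p = 41^2 mod 61 = 34.
Step 4: Bob computes s = A^b mod p = 56^9 mod 61 = 34.
Both sides agree: shared secret = 34.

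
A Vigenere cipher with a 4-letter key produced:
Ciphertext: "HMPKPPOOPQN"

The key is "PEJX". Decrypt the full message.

Step 1: Key 'PEJX' has length 4. Extended key: PEJXPEJXPEJ
Step 2: Decrypt each position:
  H(7) - P(15) = 18 = S
  M(12) - E(4) = 8 = I
  P(15) - J(9) = 6 = G
  K(10) - X(23) = 13 = N
  P(15) - P(15) = 0 = A
  P(15) - E(4) = 11 = L
  O(14) - J(9) = 5 = F
  O(14) - X(23) = 17 = R
  P(15) - P(15) = 0 = A
  Q(16) - E(4) = 12 = M
  N(13) - J(9) = 4 = E
Plaintext: SIGNALFRAME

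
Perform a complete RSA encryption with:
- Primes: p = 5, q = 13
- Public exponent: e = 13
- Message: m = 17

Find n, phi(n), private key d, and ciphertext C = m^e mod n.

Step 1: n = 5 * 13 = 65.
Step 2: phi(n) = (5-1)(13-1) = 4 * 12 = 48.
Step 3: Find d = 13^(-1) mod 48 = 37.
  Verify: 13 * 37 = 481 = 1 (mod 48).
Step 4: C = 17^13 mod 65 = 17.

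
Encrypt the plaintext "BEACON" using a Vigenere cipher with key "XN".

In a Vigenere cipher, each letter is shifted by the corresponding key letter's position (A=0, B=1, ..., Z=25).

Step 1: Repeat key to match plaintext length:
  Plaintext: BEACON
  Key:       XNXNXN
Step 2: Encrypt each letter:
  B(1) + X(23) = (1+23) mod 26 = 24 = Y
  E(4) + N(13) = (4+13) mod 26 = 17 = R
  A(0) + X(23) = (0+23) mod 26 = 23 = X
  C(2) + N(13) = (2+13) mod 26 = 15 = P
  O(14) + X(23) = (14+23) mod 26 = 11 = L
  N(13) + N(13) = (13+13) mod 26 = 0 = A
Ciphertext: YRXPLA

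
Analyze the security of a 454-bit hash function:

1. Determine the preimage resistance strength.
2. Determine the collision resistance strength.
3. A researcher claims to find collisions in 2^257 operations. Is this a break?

Step 1: Preimage resistance requires brute-force of 2^454 operations.
Step 2: Collision resistance (birthday bound) = 2^(454/2) = 2^227.
Step 3: The claimed attack costs 2^257 operations.
Step 4: Since 2^257 >= 2^227, the claimed attack is no faster than the generic birthday attack, so this does not break collision resistance.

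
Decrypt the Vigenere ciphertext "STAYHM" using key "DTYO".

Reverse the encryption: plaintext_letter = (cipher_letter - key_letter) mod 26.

Step 1: Extend key: DTYODT
Step 2: Decrypt each letter (c - k) mod 26:
  S(18) - D(3) = (18-3) mod 26 = 15 = P
  T(19) - T(19) = (19-19) mod 26 = 0 = A
  A(0) - Y(24) = (0-24) mod 26 = 2 = C
  Y(24) - O(14) = (24-14) mod 26 = 10 = K
  H(7) - D(3) = (7-3) mod 26 = 4 = E
  M(12) - T(19) = (12-19) mod 26 = 19 = T
Plaintext: PACKET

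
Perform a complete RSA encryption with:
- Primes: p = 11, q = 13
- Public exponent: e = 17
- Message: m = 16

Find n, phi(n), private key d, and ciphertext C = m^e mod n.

Step 1: n = 11 * 13 = 143.
Step 2: phi(n) = (11-1)(13-1) = 10 * 12 = 120.
Step 3: Find d = 17^(-1) mod 120 = 113.
  Verify: 17 * 113 = 1921 = 1 (mod 120).
Step 4: C = 16^17 mod 143 = 113.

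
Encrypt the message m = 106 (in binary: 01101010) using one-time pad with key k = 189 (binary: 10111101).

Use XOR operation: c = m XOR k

Step 1: Write out the XOR operation bit by bit:
  Message: 01101010
  Key:     10111101
  XOR:     11010111
Step 2: Convert to decimal: 11010111 = 215.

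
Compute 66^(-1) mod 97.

Step 1: We need x such that 66 * x = 1 (mod 97).
Step 2: Using the extended Euclidean algorithm or trial:
  66 * 25 = 1650 = 17 * 97 + 1.
Step 3: Since 1650 mod 97 = 1, the inverse is x = 25.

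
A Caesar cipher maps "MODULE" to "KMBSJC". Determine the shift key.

Step 1: Compare first letters: M (position 12) -> K (position 10).
Step 2: Shift = (10 - 12) mod 26 = 24.
The shift value is 24.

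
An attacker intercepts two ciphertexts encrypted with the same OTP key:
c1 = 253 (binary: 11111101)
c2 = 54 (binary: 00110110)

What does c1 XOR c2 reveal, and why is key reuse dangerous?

Step 1: c1 XOR c2 = (m1 XOR k) XOR (m2 XOR k).
Step 2: By XOR associativity/commutativity: = m1 XOR m2 XOR k XOR k = m1 XOR m2.
Step 3: 11111101 XOR 00110110 = 11001011 = 203.
Step 4: The key cancels out! An attacker learns m1 XOR m2 = 203, revealing the relationship between plaintexts.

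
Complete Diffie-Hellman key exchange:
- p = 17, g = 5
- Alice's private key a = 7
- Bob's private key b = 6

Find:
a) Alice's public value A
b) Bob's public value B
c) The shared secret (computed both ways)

Step 1: A = g^a mod p = 5^7 mod 17 = 10.
Step 2: B = g^b mod p = 5^6 mod 17 = 2.
Step 3: Alice computes s = B^a mod p = 2^7 mod 17 = 9.
Step 4: Bob computes s = A^b mod p = 10^6 mod 17 = 9.
Both sides agree: shared secret = 9.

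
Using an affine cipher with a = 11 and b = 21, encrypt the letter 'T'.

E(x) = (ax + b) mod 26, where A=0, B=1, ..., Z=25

Step 1: Convert 'T' to number: x = 19.
Step 2: E(19) = (11 * 19 + 21) mod 26 = 230 mod 26 = 22.
Step 3: Convert 22 back to letter: W.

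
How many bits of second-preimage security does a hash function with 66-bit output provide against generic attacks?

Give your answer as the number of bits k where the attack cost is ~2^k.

Step 1: The hash has a 66-bit output.
Step 2: Second-preimage resistance means: given a specific input x, it should be infeasible to find a different y with h(y) = h(x).
With a 66-bit output, a generic search for a second preimage costs about 2^66 evaluations (each trial matches the fixed target with probability 2^-66).
Step 3: Security level = 66 bits.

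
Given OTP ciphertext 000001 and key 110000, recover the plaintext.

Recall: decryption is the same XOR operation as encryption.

Step 1: XOR ciphertext with key:
  Ciphertext: 000001
  Key:        110000
  XOR:        110001
Step 2: Plaintext = 110001 = 49 in decimal.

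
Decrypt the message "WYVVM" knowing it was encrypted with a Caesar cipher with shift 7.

Step 1: Reverse the shift by subtracting 7 from each letter position.
  W (position 22) -> position (22-7) mod 26 = 15 -> P
  Y (position 24) -> position (24-7) mod 26 = 17 -> R
  V (position 21) -> position (21-7) mod 26 = 14 -> O
  V (position 21) -> position (21-7) mod 26 = 14 -> O
  M (position 12) -> position (12-7) mod 26 = 5 -> F
Decrypted message: PROOF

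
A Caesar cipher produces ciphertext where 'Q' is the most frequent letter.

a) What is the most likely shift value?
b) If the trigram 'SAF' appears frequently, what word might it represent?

Step 1: In English, 'E' is the most frequent letter (12.7%).
Step 2: The most frequent ciphertext letter is 'Q' (position 16).
Step 3: Shift = (16 - 4) mod 26 = 12.
Step 4: Decrypt 'SAF' by shifting back 12:
  S -> G
  A -> O
  F -> T
Step 5: 'SAF' decrypts to 'GOT'.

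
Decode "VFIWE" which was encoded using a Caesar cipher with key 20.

Step 1: Reverse the shift by subtracting 20 from each letter position.
  V (position 21) -> position (21-20) mod 26 = 1 -> B
  F (position 5) -> position (5-20) mod 26 = 11 -> L
  I (position 8) -> position (8-20) mod 26 = 14 -> O
  W (position 22) -> position (22-20) mod 26 = 2 -> C
  E (position 4) -> position (4-20) mod 26 = 10 -> K
Decrypted message: BLOCK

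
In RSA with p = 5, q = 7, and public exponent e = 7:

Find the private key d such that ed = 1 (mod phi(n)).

Step 1: n = 5 * 7 = 35.
Step 2: phi(n) = 4 * 6 = 24.
Step 3: Find d such that 7 * d = 1 (mod 24).
Step 4: d = 7^(-1) mod 24 = 7.
Verification: 7 * 7 = 49 = 2 * 24 + 1.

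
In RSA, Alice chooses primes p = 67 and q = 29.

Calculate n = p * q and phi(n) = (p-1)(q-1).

Step 1: n = p * q = 67 * 29 = 1943.
Step 2: phi(n) = (p-1)(q-1) = 66 * 28 = 1848.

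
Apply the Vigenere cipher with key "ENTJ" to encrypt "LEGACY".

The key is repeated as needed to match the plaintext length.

Step 1: Repeat key to match plaintext length:
  Plaintext: LEGACY
  Key:       ENTJEN
Step 2: Encrypt each letter:
  L(11) + E(4) = (11+4) mod 26 = 15 = P
  E(4) + N(13) = (4+13) mod 26 = 17 = R
  G(6) + T(19) = (6+19) mod 26 = 25 = Z
  A(0) + J(9) = (0+9) mod 26 = 9 = J
  C(2) + E(4) = (2+4) mod 26 = 6 = G
  Y(24) + N(13) = (24+13) mod 26 = 11 = L
Ciphertext: PRZJGL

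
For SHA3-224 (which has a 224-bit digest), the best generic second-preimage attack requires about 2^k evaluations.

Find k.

Step 1: The hash has a 224-bit output.
Step 2: Second-preimage resistance means: given a specific input x, it should be infeasible to find a different y with h(y) = h(x).
With a 224-bit output, a generic search for a second preimage costs about 2^224 evaluations (each trial matches the fixed target with probability 2^-224).
Step 3: Security level = 224 bits.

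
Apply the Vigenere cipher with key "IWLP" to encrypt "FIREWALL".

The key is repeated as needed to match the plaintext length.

Step 1: Repeat key to match plaintext length:
  Plaintext: FIREWALL
  Key:       IWLPIWLP
Step 2: Encrypt each letter:
  F(5) + I(8) = (5+8) mod 26 = 13 = N
  I(8) + W(22) = (8+22) mod 26 = 4 = E
  R(17) + L(11) = (17+11) mod 26 = 2 = C
  E(4) + P(15) = (4+15) mod 26 = 19 = T
  W(22) + I(8) = (22+8) mod 26 = 4 = E
  A(0) + W(22) = (0+22) mod 26 = 22 = W
  L(11) + L(11) = (11+11) mod 26 = 22 = W
  L(11) + P(15) = (11+15) mod 26 = 0 = A
Ciphertext: NECTEWWA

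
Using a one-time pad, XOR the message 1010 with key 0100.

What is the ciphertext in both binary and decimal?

Step 1: Write out the XOR operation bit by bit:
  Message: 1010
  Key:     0100
  XOR:     1110
Step 2: Convert to decimal: 1110 = 14.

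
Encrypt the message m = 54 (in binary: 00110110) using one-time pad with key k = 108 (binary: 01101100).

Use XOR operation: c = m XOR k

Step 1: Write out the XOR operation bit by bit:
  Message: 00110110
  Key:     01101100
  XOR:     01011010
Step 2: Convert to decimal: 01011010 = 90.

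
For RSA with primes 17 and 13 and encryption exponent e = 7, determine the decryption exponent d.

Step 1: n = 17 * 13 = 221.
Step 2: phi(n) = 16 * 12 = 192.
Step 3: Find d such that 7 * d = 1 (mod 192).
Step 4: d = 7^(-1) mod 192 = 55.
Verification: 7 * 55 = 385 = 2 * 192 + 1.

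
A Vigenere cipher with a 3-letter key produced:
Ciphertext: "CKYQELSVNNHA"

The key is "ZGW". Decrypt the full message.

Step 1: Key 'ZGW' has length 3. Extended key: ZGWZGWZGWZGW
Step 2: Decrypt each position:
  C(2) - Z(25) = 3 = D
  K(10) - G(6) = 4 = E
  Y(24) - W(22) = 2 = C
  Q(16) - Z(25) = 17 = R
  E(4) - G(6) = 24 = Y
  L(11) - W(22) = 15 = P
  S(18) - Z(25) = 19 = T
  V(21) - G(6) = 15 = P
  N(13) - W(22) = 17 = R
  N(13) - Z(25) = 14 = O
  H(7) - G(6) = 1 = B
  A(0) - W(22) = 4 = E
Plaintext: DECRYPTPROBE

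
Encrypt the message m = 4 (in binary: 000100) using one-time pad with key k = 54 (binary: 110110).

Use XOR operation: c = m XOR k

Step 1: Write out the XOR operation bit by bit:
  Message: 000100
  Key:     110110
  XOR:     110010
Step 2: Convert to decimal: 110010 = 50.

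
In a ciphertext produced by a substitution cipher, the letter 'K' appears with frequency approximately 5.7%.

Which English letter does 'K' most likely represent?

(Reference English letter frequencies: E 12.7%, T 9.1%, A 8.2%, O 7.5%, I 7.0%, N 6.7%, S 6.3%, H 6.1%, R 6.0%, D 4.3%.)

Step 1: The observed frequency is 5.7%.
Step 2: Compare with English frequencies:
  E: 12.7% (difference: 7.0%)
  T: 9.1% (difference: 3.4%)
  A: 8.2% (difference: 2.5%)
  O: 7.5% (difference: 1.8%)
  I: 7.0% (difference: 1.3%)
  N: 6.7% (difference: 1.0%)
  S: 6.3% (difference: 0.6%)
  H: 6.1% (difference: 0.4%)
  R: 6.0% (difference: 0.3%) <-- closest
  D: 4.3% (difference: 1.4%)
Step 3: 'K' most likely represents 'R' (frequency 6.0%).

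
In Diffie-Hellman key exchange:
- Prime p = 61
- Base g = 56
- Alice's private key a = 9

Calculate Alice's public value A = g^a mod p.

Step 1: A = g^a mod p = 56^9 mod 61.
  56^1 mod 61 = 56
  56^2 mod 61 = (56 * 56) mod 61 = 25
  56^3 mod 61 = (25 * 56) mod 61 = 58
  56^4 mod 61 = (58 * 56) mod 61 = 15
  56^5 mod 61 = (15 * 56) mod 61 = 47
  56^6 mod 61 = (47 * 56) mod 61 = 9
  56^7 mod 61 = (9 * 56) mod 61 = 16
  56^8 mod 61 = (16 * 56) mod 61 = 42
  56^9 mod 61 = (42 * 56) mod 61 = 34
Result: A = 34.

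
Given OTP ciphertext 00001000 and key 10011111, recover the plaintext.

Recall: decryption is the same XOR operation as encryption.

Step 1: XOR ciphertext with key:
  Ciphertext: 00001000
  Key:        10011111
  XOR:        10010111
Step 2: Plaintext = 10010111 = 151 in decimal.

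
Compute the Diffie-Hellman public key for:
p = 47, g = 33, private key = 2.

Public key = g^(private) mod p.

Step 1: A = g^a mod p = 33^2 mod 47.
  33^1 mod 47 = 33
  33^2 mod 47 = (33 * 33) mod 47 = 8
Result: A = 8.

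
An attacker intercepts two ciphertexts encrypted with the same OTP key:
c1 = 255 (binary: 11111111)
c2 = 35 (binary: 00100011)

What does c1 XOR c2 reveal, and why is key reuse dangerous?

Step 1: c1 XOR c2 = (m1 XOR k) XOR (m2 XOR k).
Step 2: By XOR associativity/commutativity: = m1 XOR m2 XOR k XOR k = m1 XOR m2.
Step 3: 11111111 XOR 00100011 = 11011100 = 220.
Step 4: The key cancels out! An attacker learns m1 XOR m2 = 220, revealing the relationship between plaintexts.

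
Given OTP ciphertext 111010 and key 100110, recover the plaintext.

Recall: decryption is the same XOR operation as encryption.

Step 1: XOR ciphertext with key:
  Ciphertext: 111010
  Key:        100110
  XOR:        011100
Step 2: Plaintext = 011100 = 28 in decimal.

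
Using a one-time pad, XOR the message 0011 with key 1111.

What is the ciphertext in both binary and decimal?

Step 1: Write out the XOR operation bit by bit:
  Message: 0011
  Key:     1111
  XOR:     1100
Step 2: Convert to decimal: 1100 = 12.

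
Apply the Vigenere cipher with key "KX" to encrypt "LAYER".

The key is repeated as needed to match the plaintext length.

Step 1: Repeat key to match plaintext length:
  Plaintext: LAYER
  Key:       KXKXK
Step 2: Encrypt each letter:
  L(11) + K(10) = (11+10) mod 26 = 21 = V
  A(0) + X(23) = (0+23) mod 26 = 23 = X
  Y(24) + K(10) = (24+10) mod 26 = 8 = I
  E(4) + X(23) = (4+23) mod 26 = 1 = B
  R(17) + K(10) = (17+10) mod 26 = 1 = B
Ciphertext: VXIBB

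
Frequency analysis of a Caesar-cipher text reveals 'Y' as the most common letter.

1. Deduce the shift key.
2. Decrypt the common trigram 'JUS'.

Step 1: In English, 'E' is the most frequent letter (12.7%).
Step 2: The most frequent ciphertext letter is 'Y' (position 24).
Step 3: Shift = (24 - 4) mod 26 = 20.
Step 4: Decrypt 'JUS' by shifting back 20:
  J -> P
  U -> A
  S -> Y
Step 5: 'JUS' decrypts to 'PAY'.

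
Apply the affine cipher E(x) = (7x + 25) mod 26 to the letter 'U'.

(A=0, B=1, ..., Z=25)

Step 1: Convert 'U' to number: x = 20.
Step 2: E(20) = (7 * 20 + 25) mod 26 = 165 mod 26 = 9.
Step 3: Convert 9 back to letter: J.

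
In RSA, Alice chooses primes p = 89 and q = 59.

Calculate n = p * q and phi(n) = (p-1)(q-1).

Step 1: n = p * q = 89 * 59 = 5251.
Step 2: phi(n) = (p-1)(q-1) = 88 * 58 = 5104.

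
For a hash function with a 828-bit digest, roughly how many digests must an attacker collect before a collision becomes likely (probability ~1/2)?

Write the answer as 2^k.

Step 1: The birthday paradox gives collision probability ~50% after sqrt(2^n) = 2^(n/2) hashes.
Step 2: For 828-bit output: 2^(828/2) = 2^414.
Step 3: Approximately 2^414 hash computations needed.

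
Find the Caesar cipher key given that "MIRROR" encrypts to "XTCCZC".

Step 1: Compare first letters: M (position 12) -> X (position 23).
Step 2: Shift = (23 - 12) mod 26 = 11.
The shift value is 11.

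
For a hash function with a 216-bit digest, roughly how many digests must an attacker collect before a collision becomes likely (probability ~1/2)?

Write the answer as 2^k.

Step 1: The birthday paradox gives collision probability ~50% after sqrt(2^n) = 2^(n/2) hashes.
Step 2: For 216-bit output: 2^(216/2) = 2^108.
Step 3: Approximately 2^108 hash computations needed.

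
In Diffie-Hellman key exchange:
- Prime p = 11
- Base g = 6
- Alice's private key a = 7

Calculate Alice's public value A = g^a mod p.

Step 1: A = g^a mod p = 6^7 mod 11.
  6^1 mod 11 = 6
  6^2 mod 11 = (6 * 6) mod 11 = 3
  6^3 mod 11 = (3 * 6) mod 11 = 7
  6^4 mod 11 = (7 * 6) mod 11 = 9
  6^5 mod 11 = (9 * 6) mod 11 = 10
  6^6 mod 11 = (10 * 6) mod 11 = 5
  6^7 mod 11 = (5 * 6) mod 11 = 8
Result: A = 8.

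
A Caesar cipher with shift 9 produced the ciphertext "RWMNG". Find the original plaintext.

Step 1: Reverse the shift by subtracting 9 from each letter position.
  R (position 17) -> position (17-9) mod 26 = 8 -> I
  W (position 22) -> position (22-9) mod 26 = 13 -> N
  M (position 12) -> position (12-9) mod 26 = 3 -> D
  N (position 13) -> position (13-9) mod 26 = 4 -> E
  G (position 6) -> position (6-9) mod 26 = 23 -> X
Decrypted message: INDEX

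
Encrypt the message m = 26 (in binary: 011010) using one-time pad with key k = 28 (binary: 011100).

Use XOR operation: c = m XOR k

Step 1: Write out the XOR operation bit by bit:
  Message: 011010
  Key:     011100
  XOR:     000110
Step 2: Convert to decimal: 000110 = 6.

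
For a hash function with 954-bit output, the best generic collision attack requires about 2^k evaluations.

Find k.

Step 1: The hash has a 954-bit output.
Step 2: Collision resistance means it should be infeasible to find any x != y with h(x) = h(y).
By the birthday bound, a generic collision search succeeds after about sqrt(2^954) = 2^(954/2) = 2^477 evaluations.
Step 3: Security level = 477 bits.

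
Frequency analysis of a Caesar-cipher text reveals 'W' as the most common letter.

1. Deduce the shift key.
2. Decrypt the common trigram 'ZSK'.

Step 1: In English, 'E' is the most frequent letter (12.7%).
Step 2: The most frequent ciphertext letter is 'W' (position 22).
Step 3: Shift = (22 - 4) mod 26 = 18.
Step 4: Decrypt 'ZSK' by shifting back 18:
  Z -> H
  S -> A
  K -> S
Step 5: 'ZSK' decrypts to 'HAS'.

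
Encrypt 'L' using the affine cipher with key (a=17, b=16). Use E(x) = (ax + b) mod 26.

Step 1: Convert 'L' to number: x = 11.
Step 2: E(11) = (17 * 11 + 16) mod 26 = 203 mod 26 = 21.
Step 3: Convert 21 back to letter: V.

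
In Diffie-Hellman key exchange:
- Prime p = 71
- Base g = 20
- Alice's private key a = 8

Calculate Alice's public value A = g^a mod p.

Step 1: A = g^a mod p = 20^8 mod 71.
  20^1 mod 71 = 20
  20^2 mod 71 = (20 * 20) mod 71 = 45
  20^3 mod 71 = (45 * 20) mod 71 = 48
  20^4 mod 71 = (48 * 20) mod 71 = 37
  20^5 mod 71 = (37 * 20) mod 71 = 30
  20^6 mod 71 = (30 * 20) mod 71 = 32
  20^7 mod 71 = (32 * 20) mod 71 = 1
  20^8 mod 71 = (1 * 20) mod 71 = 20
Result: A = 20.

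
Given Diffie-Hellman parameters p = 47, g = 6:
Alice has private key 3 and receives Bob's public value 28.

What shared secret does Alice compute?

Step 1: s = B^a mod p = 28^3 mod 47.
  28^1 mod 47 = 28
  28^2 mod 47 = (28 * 28) mod 47 = 32
  28^3 mod 47 = (32 * 28) mod 47 = 3
Result: shared secret = 3.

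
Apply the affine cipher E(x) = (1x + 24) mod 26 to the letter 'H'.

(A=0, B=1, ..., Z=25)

Step 1: Convert 'H' to number: x = 7.
Step 2: E(7) = (1 * 7 + 24) mod 26 = 31 mod 26 = 5.
Step 3: Convert 5 back to letter: F.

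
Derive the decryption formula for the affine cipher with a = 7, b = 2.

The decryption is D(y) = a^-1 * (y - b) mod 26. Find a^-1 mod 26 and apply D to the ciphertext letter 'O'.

Step 1: Find a^-1, the modular inverse of 7 mod 26.
Step 2: We need 7 * a^-1 = 1 (mod 26).
Step 3: 7 * 15 = 105 = 4 * 26 + 1, so a^-1 = 15.
Step 4: D(y) = 15(y - 2) mod 26.
Step 5: Apply to 'O' (y = 14): D(14) = 15 * (14 - 2) mod 26 = 15 * 12 mod 26 = 24 -> 'Y'.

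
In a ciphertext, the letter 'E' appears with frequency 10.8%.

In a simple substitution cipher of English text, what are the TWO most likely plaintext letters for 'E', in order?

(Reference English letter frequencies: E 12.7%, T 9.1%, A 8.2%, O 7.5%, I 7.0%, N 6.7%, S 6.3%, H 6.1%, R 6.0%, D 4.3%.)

Step 1: Observed frequency of 'E' is 10.8%.
Step 2: Compute distances to each reference frequency and sort:
  T (9.1%): difference = 1.7% <-- BEST
  E (12.7%): difference = 1.9% <-- RUNNER-UP
  A (8.2%): difference = 2.6%
  O (7.5%): difference = 3.3%
  I (7.0%): difference = 3.8%
Step 3: Most likely is 'T' (9.1%, diff 1.7%); second most likely is 'E' (12.7%, diff 1.9%).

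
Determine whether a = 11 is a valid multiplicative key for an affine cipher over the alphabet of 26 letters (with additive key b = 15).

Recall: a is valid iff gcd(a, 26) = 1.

Step 1: Compute gcd(11, 26).
Step 2: gcd(11, 26) = 1.
Since gcd = 1, 11 is coprime with 26, so it is a valid key.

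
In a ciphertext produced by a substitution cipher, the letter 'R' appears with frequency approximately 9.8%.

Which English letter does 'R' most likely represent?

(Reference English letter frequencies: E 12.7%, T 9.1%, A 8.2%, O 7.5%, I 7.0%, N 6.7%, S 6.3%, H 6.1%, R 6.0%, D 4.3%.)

Step 1: The observed frequency is 9.8%.
Step 2: Compare with English frequencies:
  E: 12.7% (difference: 2.9%)
  T: 9.1% (difference: 0.7%) <-- closest
  A: 8.2% (difference: 1.6%)
  O: 7.5% (difference: 2.3%)
  I: 7.0% (difference: 2.8%)
  N: 6.7% (difference: 3.1%)
  S: 6.3% (difference: 3.5%)
  H: 6.1% (difference: 3.7%)
  R: 6.0% (difference: 3.8%)
  D: 4.3% (difference: 5.5%)
Step 3: 'R' most likely represents 'T' (frequency 9.1%).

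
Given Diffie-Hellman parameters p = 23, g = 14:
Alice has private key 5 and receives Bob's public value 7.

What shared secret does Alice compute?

Step 1: s = B^a mod p = 7^5 mod 23.
  7^1 mod 23 = 7
  7^2 mod 23 = (7 * 7) mod 23 = 3
  7^3 mod 23 = (3 * 7) mod 23 = 21
  7^4 mod 23 = (21 * 7) mod 23 = 9
  7^5 mod 23 = (9 * 7) mod 23 = 17
Result: shared secret = 17.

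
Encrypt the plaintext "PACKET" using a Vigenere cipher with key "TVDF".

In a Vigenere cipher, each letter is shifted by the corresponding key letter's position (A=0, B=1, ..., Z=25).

Step 1: Repeat key to match plaintext length:
  Plaintext: PACKET
  Key:       TVDFTV
Step 2: Encrypt each letter:
  P(15) + T(19) = (15+19) mod 26 = 8 = I
  A(0) + V(21) = (0+21) mod 26 = 21 = V
  C(2) + D(3) = (2+3) mod 26 = 5 = F
  K(10) + F(5) = (10+5) mod 26 = 15 = P
  E(4) + T(19) = (4+19) mod 26 = 23 = X
  T(19) + V(21) = (19+21) mod 26 = 14 = O
Ciphertext: IVFPXO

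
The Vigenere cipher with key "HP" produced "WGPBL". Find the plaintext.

Step 1: Extend key: HPHPH
Step 2: Decrypt each letter (c - k) mod 26:
  W(22) - H(7) = (22-7) mod 26 = 15 = P
  G(6) - P(15) = (6-15) mod 26 = 17 = R
  P(15) - H(7) = (15-7) mod 26 = 8 = I
  B(1) - P(15) = (1-15) mod 26 = 12 = M
  L(11) - H(7) = (11-7) mod 26 = 4 = E
Plaintext: PRIME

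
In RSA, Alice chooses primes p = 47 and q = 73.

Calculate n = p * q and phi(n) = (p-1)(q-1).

Step 1: n = p * q = 47 * 73 = 3431.
Step 2: phi(n) = (p-1)(q-1) = 46 * 72 = 3312.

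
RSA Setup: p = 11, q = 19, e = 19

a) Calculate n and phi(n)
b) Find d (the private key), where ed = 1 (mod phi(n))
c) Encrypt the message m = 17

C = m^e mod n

Step 1: n = 11 * 19 = 209.
Step 2: phi(n) = (11-1)(19-1) = 10 * 18 = 180.
Step 3: Find d = 19^(-1) mod 180 = 19.
  Verify: 19 * 19 = 361 = 1 (mod 180).
Step 4: C = 17^19 mod 209 = 112.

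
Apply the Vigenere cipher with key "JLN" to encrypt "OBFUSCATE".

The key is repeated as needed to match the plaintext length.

Step 1: Repeat key to match plaintext length:
  Plaintext: OBFUSCATE
  Key:       JLNJLNJLN
Step 2: Encrypt each letter:
  O(14) + J(9) = (14+9) mod 26 = 23 = X
  B(1) + L(11) = (1+11) mod 26 = 12 = M
  F(5) + N(13) = (5+13) mod 26 = 18 = S
  U(20) + J(9) = (20+9) mod 26 = 3 = D
  S(18) + L(11) = (18+11) mod 26 = 3 = D
  C(2) + N(13) = (2+13) mod 26 = 15 = P
  A(0) + J(9) = (0+9) mod 26 = 9 = J
  T(19) + L(11) = (19+11) mod 26 = 4 = E
  E(4) + N(13) = (4+13) mod 26 = 17 = R
Ciphertext: XMSDDPJER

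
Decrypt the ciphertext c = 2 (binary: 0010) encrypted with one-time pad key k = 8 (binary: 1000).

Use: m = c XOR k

Step 1: XOR ciphertext with key:
  Ciphertext: 0010
  Key:        1000
  XOR:        1010
Step 2: Plaintext = 1010 = 10 in decimal.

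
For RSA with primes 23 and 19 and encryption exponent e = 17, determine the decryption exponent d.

Step 1: n = 23 * 19 = 437.
Step 2: phi(n) = 22 * 18 = 396.
Step 3: Find d such that 17 * d = 1 (mod 396).
Step 4: d = 17^(-1) mod 396 = 233.
Verification: 17 * 233 = 3961 = 10 * 396 + 1.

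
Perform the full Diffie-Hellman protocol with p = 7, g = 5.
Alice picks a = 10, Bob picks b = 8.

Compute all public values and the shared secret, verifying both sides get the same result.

Step 1: A = g^a mod p = 5^10 mod 7 = 2.
Step 2: B = g^b mod p = 5^8 mod 7 = 4.
Step 3: Alice computes s = B^a mod p = 4^10 mod 7 = 4.
Step 4: Bob computes s = A^b mod p = 2^8 mod 7 = 4.
Both sides agree: shared secret = 4.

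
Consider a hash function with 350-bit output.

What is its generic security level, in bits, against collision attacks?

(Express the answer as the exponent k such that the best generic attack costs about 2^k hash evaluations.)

Step 1: The hash has a 350-bit output.
Step 2: Collision resistance means it should be infeasible to find any x != y with h(x) = h(y).
By the birthday bound, a generic collision search succeeds after about sqrt(2^350) = 2^(350/2) = 2^175 evaluations.
Step 3: Security level = 175 bits.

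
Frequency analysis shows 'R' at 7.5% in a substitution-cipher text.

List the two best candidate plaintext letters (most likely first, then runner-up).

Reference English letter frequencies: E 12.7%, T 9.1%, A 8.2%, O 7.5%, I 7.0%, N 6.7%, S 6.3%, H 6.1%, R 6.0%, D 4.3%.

Step 1: Observed frequency of 'R' is 7.5%.
Step 2: Compute distances to each reference frequency and sort:
  O (7.5%): difference = 0.0% <-- BEST
  I (7.0%): difference = 0.5% <-- RUNNER-UP
  A (8.2%): difference = 0.7%
  N (6.7%): difference = 0.8%
  S (6.3%): difference = 1.2%
Step 3: Most likely is 'O' (7.5%, diff 0.0%); second most likely is 'I' (7.0%, diff 0.5%).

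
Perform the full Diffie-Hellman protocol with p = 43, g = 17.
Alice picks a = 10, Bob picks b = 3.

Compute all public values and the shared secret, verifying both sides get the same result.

Step 1: A = g^a mod p = 17^10 mod 43 = 9.
Step 2: B = g^b mod p = 17^3 mod 43 = 11.
Step 3: Alice computes s = B^a mod p = 11^10 mod 43 = 41.
Step 4: Bob computes s = A^b mod p = 9^3 mod 43 = 41.
Both sides agree: shared secret = 41.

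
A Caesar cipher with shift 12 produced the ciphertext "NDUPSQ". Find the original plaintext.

Step 1: Reverse the shift by subtracting 12 from each letter position.
  N (position 13) -> position (13-12) mod 26 = 1 -> B
  D (position 3) -> position (3-12) mod 26 = 17 -> R
  U (position 20) -> position (20-12) mod 26 = 8 -> I
  P (position 15) -> position (15-12) mod 26 = 3 -> D
  S (position 18) -> position (18-12) mod 26 = 6 -> G
  Q (position 16) -> position (16-12) mod 26 = 4 -> E
Decrypted message: BRIDGE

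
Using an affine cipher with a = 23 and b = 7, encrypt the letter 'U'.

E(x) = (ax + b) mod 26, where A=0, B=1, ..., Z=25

Step 1: Convert 'U' to number: x = 20.
Step 2: E(20) = (23 * 20 + 7) mod 26 = 467 mod 26 = 25.
Step 3: Convert 25 back to letter: Z.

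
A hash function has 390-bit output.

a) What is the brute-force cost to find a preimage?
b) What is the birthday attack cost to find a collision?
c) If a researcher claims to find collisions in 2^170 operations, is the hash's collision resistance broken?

Step 1: Preimage resistance requires brute-force of 2^390 operations.
Step 2: Collision resistance (birthday bound) = 2^(390/2) = 2^195.
Step 3: The claimed attack costs 2^170 operations.
Step 4: Since 2^170 < 2^195, the claimed attack beats the generic birthday bound, so collision resistance is broken.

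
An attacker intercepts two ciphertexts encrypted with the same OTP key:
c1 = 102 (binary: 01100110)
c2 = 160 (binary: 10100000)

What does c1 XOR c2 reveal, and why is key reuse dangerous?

Step 1: c1 XOR c2 = (m1 XOR k) XOR (m2 XOR k).
Step 2: By XOR associativity/commutativity: = m1 XOR m2 XOR k XOR k = m1 XOR m2.
Step 3: 01100110 XOR 10100000 = 11000110 = 198.
Step 4: The key cancels out! An attacker learns m1 XOR m2 = 198, revealing the relationship between plaintexts.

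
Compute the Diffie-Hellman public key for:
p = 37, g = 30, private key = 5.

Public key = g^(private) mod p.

Step 1: A = g^a mod p = 30^5 mod 37.
  30^1 mod 37 = 30
  30^2 mod 37 = (30 * 30) mod 37 = 12
  30^3 mod 37 = (12 * 30) mod 37 = 27
  30^4 mod 37 = (27 * 30) mod 37 = 33
  30^5 mod 37 = (33 * 30) mod 37 = 28
Result: A = 28.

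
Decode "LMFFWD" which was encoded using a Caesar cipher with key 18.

Step 1: Reverse the shift by subtracting 18 from each letter position.
  L (position 11) -> position (11-18) mod 26 = 19 -> T
  M (position 12) -> position (12-18) mod 26 = 20 -> U
  F (position 5) -> position (5-18) mod 26 = 13 -> N
  F (position 5) -> position (5-18) mod 26 = 13 -> N
  W (position 22) -> position (22-18) mod 26 = 4 -> E
  D (position 3) -> position (3-18) mod 26 = 11 -> L
Decrypted message: TUNNEL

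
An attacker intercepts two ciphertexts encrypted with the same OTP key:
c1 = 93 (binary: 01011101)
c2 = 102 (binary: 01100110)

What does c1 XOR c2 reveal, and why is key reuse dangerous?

Step 1: c1 XOR c2 = (m1 XOR k) XOR (m2 XOR k).
Step 2: By XOR associativity/commutativity: = m1 XOR m2 XOR k XOR k = m1 XOR m2.
Step 3: 01011101 XOR 01100110 = 00111011 = 59.
Step 4: The key cancels out! An attacker learns m1 XOR m2 = 59, revealing the relationship between plaintexts.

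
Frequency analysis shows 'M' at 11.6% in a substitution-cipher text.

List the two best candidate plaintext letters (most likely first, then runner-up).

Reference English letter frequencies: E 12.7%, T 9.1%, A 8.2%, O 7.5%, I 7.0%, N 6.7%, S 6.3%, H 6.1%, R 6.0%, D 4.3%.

Step 1: Observed frequency of 'M' is 11.6%.
Step 2: Compute distances to each reference frequency and sort:
  E (12.7%): difference = 1.1% <-- BEST
  T (9.1%): difference = 2.5% <-- RUNNER-UP
  A (8.2%): difference = 3.4%
  O (7.5%): difference = 4.1%
  I (7.0%): difference = 4.6%
Step 3: Most likely is 'E' (12.7%, diff 1.1%); second most likely is 'T' (9.1%, diff 2.5%).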